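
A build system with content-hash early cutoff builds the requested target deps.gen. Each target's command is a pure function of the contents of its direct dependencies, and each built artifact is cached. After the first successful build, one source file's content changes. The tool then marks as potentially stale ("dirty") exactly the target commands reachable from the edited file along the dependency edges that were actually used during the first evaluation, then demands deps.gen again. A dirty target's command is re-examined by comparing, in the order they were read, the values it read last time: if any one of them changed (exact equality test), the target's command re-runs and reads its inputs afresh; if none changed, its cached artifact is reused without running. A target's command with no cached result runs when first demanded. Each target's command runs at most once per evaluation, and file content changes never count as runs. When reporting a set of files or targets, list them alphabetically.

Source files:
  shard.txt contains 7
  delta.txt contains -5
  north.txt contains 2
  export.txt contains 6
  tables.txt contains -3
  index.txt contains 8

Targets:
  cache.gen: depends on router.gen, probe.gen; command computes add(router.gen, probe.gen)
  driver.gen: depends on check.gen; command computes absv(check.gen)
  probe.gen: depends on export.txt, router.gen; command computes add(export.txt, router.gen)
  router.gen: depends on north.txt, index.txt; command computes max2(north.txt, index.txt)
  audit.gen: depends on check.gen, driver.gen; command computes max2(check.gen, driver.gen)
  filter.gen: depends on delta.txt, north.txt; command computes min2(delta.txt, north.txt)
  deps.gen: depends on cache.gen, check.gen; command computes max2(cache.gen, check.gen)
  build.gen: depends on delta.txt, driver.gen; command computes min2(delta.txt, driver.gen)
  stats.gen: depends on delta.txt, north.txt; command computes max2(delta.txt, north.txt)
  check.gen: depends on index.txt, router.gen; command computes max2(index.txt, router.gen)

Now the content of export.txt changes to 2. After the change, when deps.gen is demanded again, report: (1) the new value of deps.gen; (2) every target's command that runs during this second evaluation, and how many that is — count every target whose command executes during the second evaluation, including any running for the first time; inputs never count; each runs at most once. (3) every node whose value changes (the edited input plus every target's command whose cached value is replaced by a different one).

New value of deps.gen: 18.
Target commands that run: cache.gen, deps.gen, probe.gen — 3 in total.
Values that change: cache.gen, deps.gen, export.txt, probe.gen.

First evaluation (everything demanded from the output):
  router.gen = max2(2, 8) = 8
  check.gen = max2(8, 8) = 8
  probe.gen = add(6, 8) = 14
  cache.gen = add(8, 14) = 22
  deps.gen = max2(22, 8) = 22

Propagation after the edit:
  probe.gen: runs — export.txt 6->2; result 10.
  cache.gen: runs — probe.gen 14->10; result 18.
  deps.gen: runs — cache.gen 22->18; result 18.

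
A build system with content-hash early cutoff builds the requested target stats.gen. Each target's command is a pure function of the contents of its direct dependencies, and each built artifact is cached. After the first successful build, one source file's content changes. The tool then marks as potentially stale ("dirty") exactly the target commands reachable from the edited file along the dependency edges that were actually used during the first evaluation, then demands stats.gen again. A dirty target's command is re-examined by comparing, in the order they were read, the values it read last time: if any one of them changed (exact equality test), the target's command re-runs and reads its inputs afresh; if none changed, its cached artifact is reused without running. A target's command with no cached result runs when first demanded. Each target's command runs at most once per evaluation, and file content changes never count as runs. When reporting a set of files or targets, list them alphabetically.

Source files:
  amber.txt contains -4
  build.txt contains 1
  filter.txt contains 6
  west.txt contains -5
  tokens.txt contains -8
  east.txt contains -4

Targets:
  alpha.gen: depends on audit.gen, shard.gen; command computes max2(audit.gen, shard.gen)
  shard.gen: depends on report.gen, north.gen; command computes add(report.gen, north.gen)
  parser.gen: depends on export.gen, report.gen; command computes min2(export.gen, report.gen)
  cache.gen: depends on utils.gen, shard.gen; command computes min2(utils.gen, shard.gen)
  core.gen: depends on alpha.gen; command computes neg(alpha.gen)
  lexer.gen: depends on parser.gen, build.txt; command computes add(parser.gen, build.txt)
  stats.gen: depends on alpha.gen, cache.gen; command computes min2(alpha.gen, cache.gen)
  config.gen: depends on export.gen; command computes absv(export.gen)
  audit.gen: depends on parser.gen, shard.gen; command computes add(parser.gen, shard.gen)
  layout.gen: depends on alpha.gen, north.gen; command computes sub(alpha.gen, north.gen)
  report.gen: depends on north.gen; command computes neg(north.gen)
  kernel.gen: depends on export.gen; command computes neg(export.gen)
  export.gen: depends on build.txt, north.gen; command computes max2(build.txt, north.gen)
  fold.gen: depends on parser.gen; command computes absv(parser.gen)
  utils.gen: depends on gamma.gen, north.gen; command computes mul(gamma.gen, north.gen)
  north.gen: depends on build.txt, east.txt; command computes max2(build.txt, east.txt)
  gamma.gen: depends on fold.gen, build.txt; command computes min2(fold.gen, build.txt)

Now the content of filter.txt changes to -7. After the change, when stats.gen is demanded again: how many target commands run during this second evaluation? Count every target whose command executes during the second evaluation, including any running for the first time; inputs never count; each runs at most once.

First evaluation (everything demanded from the output):
  north.gen = max2(1, -4) = 1
  export.gen = max2(1, 1) = 1
  report.gen = neg(1) = -1
  parser.gen = min2(1, -1) = -1
  fold.gen = absv(-1) = 1
  gamma.gen = min2(1, 1) = 1
  shard.gen = add(-1, 1) = 0
  audit.gen = add(-1, 0) = -1
  alpha.gen = max2(-1, 0) = 0
  utils.gen = mul(1, 1) = 1
  cache.gen = min2(1, 0) = 0
  stats.gen = min2(0, 0) = 0

Propagation after the edit:
  filter.txt feeds no computation that the output demands — nothing is marked dirty and nothing runs.

Key observation: filter.txt is never demanded by the output, so the edit triggers no recomputation at all.

Target commands that run: none — 0 in total.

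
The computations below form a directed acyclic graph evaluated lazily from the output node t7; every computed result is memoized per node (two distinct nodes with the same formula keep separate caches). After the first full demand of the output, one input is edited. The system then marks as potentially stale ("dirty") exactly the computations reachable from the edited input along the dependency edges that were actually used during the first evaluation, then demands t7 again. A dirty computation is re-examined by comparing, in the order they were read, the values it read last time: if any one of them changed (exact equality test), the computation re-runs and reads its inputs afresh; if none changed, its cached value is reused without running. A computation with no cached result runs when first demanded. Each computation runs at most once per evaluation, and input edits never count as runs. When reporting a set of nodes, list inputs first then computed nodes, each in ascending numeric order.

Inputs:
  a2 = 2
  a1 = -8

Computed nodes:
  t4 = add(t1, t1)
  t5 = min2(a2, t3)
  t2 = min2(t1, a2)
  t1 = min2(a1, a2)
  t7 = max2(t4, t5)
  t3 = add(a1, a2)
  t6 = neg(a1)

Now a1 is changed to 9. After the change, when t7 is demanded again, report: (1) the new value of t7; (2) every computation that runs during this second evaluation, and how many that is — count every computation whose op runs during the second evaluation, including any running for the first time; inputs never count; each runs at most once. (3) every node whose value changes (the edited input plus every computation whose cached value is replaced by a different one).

First demand of the output computes:
  t1 = min2(-8, 2) = -8
  t3 = add(-8, 2) = -6
  t4 = add(-8, -8) = -16
  t5 = min2(2, -6) = -6
  t7 = max2(-16, -6) = -6

After the edit, cleaning proceeds:
  t1: a read changed (a1 -8->9) — executes, giving 2.
  t3: a read changed (a1 -8->9) — executes, giving 11.
  t4: a read changed (t1 -8->2; t1 -8->2) — executes, giving 4.
  t5: a read changed (t3 -6->11) — executes, giving 2.
  t7: a read changed (t4 -16->4; t5 -6->2) — executes, giving 4.

Demanding t7 again yields 4.
5 computations run: t1, t3, t4, t5, t7.
The nodes whose values change: a1, t1, t3, t4, t5, t7.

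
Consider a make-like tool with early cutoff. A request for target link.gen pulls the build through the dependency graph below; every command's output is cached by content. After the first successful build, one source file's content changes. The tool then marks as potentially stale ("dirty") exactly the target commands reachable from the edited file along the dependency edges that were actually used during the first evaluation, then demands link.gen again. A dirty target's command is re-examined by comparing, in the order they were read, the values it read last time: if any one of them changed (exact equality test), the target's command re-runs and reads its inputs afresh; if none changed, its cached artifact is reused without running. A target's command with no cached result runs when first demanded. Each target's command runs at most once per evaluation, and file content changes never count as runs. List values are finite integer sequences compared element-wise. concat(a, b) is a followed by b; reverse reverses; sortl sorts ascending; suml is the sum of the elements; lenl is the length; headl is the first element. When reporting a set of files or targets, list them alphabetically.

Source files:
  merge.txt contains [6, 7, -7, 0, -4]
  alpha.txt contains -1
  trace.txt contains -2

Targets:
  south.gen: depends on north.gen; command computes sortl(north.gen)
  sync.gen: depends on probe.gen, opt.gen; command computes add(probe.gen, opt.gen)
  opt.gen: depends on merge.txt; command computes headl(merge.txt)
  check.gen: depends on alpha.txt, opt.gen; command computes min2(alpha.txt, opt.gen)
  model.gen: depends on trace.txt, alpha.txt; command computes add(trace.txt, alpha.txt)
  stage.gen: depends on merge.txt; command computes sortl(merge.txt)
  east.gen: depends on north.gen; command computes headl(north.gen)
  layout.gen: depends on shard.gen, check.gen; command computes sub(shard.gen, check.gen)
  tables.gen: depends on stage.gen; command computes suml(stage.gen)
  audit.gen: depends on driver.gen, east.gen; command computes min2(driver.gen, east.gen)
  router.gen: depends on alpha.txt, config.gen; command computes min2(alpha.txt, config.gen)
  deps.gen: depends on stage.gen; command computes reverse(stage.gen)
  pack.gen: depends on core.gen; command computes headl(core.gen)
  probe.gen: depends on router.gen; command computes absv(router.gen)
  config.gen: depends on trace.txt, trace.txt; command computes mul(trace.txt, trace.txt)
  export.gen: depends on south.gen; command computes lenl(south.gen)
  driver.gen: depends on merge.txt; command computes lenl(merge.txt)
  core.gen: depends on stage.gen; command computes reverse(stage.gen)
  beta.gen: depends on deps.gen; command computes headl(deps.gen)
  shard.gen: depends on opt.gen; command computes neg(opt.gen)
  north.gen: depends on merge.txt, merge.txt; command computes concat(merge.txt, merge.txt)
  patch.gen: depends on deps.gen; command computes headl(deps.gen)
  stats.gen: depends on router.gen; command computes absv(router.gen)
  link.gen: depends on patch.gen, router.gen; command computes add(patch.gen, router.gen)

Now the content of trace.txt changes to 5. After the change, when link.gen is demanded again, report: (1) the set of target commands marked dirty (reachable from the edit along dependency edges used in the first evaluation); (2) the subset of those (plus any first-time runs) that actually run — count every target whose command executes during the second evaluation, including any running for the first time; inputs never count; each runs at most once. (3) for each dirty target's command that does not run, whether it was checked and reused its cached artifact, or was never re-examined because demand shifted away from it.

The edit dirties: config.gen, link.gen, router.gen.
2 target commands run: config.gen, router.gen.
Cache hits after checking: link.gen.
Note the absorption at router.gen: it re-runs yet its value is the same, leaving the output's value untouched.

First demand of the output computes:
  config.gen = mul(-2, -2) = 4
  router.gen = min2(-1, 4) = -1
  stage.gen = sortl([6, 7, -7, 0, -4]) = [-7, -4, 0, 6, 7]
  deps.gen = reverse([-7, -4, 0, 6, 7]) = [7, 6, 0, -4, -7]
  patch.gen = headl([7, 6, 0, -4, -7]) = 7
  link.gen = add(7, -1) = 6

After the edit, cleaning proceeds:
  config.gen: a read changed (trace.txt -2->5; trace.txt -2->5) — executes, giving 25.
  router.gen: a read changed (config.gen 4->25) — executes, giving -1 — identical to its old value.
  link.gen: dirty, but its reads are unchanged (patch.gen unchanged, router.gen unchanged); cached 6 stands.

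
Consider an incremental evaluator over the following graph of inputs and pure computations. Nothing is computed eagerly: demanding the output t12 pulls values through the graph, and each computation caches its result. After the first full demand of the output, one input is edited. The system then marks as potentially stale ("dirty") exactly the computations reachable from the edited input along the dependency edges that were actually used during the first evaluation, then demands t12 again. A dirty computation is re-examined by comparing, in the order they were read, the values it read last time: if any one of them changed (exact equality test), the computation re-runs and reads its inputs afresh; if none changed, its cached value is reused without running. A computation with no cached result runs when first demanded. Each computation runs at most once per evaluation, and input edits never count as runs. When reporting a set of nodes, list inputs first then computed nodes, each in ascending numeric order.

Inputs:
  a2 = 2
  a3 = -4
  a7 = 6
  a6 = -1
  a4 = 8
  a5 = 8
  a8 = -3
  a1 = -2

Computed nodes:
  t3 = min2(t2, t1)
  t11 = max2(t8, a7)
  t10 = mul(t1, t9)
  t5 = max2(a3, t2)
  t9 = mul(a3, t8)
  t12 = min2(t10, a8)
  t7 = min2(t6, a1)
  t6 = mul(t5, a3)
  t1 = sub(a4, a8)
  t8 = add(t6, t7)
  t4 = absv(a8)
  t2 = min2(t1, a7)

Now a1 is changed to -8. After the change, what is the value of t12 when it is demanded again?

t12 now evaluates to -3.
The important point: t7 recomputes to an identical value, and the output ends up unchanged.

Initial pass — values computed on the first demand:
  t1 = sub(8, -3) = 11
  t2 = min2(11, 6) = 6
  t5 = max2(-4, 6) = 6
  t6 = mul(6, -4) = -24
  t7 = min2(-24, -2) = -24
  t8 = add(-24, -24) = -48
  t9 = mul(-4, -48) = 192
  t10 = mul(11, 192) = 2112
  t12 = min2(2112, -3) = -3

Second demand — change propagation:
  t7: re-runs because a1 -2->-8; new result -24 (unchanged).
  t8: re-examined; everything it read last time is the same (t6 unchanged, t7 unchanged) — cache -48 kept, no run.
  t9: re-examined; everything it read last time is the same (a3 unchanged, t8 unchanged) — cache 192 kept, no run.
  t10: re-examined; everything it read last time is the same (t1 unchanged, t9 unchanged) — cache 2112 kept, no run.
  t12: re-examined; everything it read last time is the same (t10 unchanged, a8 unchanged) — cache -3 kept, no run.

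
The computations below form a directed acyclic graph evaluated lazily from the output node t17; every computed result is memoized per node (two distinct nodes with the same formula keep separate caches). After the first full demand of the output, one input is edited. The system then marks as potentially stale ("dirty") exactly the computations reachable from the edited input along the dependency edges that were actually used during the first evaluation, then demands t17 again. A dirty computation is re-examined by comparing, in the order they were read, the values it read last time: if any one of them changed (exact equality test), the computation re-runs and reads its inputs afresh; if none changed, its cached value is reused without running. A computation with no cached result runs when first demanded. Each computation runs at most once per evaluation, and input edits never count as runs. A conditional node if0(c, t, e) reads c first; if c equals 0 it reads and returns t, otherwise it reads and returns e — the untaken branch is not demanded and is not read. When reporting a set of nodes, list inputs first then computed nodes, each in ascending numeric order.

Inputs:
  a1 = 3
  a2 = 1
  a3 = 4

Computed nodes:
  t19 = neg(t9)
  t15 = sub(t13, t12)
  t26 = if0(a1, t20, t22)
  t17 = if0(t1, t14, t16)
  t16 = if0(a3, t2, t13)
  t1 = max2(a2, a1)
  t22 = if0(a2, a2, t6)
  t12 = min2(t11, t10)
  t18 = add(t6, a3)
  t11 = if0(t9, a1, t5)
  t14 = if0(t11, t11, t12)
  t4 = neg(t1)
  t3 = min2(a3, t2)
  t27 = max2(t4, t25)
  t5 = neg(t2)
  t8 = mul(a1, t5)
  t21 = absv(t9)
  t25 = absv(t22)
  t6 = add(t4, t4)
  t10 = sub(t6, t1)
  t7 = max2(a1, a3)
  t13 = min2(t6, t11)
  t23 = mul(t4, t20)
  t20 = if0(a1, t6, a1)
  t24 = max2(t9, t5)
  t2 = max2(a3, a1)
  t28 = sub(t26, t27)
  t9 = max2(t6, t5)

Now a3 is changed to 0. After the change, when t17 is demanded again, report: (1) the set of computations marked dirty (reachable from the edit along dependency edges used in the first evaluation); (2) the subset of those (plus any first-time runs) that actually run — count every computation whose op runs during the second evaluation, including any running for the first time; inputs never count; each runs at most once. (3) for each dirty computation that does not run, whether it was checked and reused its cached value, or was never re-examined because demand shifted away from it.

First demand of the output computes:
  t1 = max2(1, 3) = 3
  t2 = max2(4, 3) = 4
  t4 = neg(3) = -3
  t5 = neg(4) = -4
  t6 = add(-3, -3) = -6
  t9 = max2(-6, -4) = -4
  t11 = if0(t9=-4 -> else branch t5) = -4
  t13 = min2(-6, -4) = -6
  t16 = if0(a3=4 -> else branch t13) = -6
  t17 = if0(t1=3 -> else branch t16) = -6

After the edit, cleaning proceeds:
  t2: a read changed (a3 4->0) — executes, giving 3.
  t5: stays stale; no demand reaches it after the flip.
  t9: stays stale; no demand reaches it after the flip.
  t11: stays stale; no demand reaches it after the flip.
  t13: stays stale; no demand reaches it after the flip.
  t16: a read changed (a3 4->0) — executes, giving 3.
  t17: a read changed (t16 -6->3) — executes, giving 3.

Note the branch switch — demand abandons t5, t9, t11, t13, which are never re-examined.

The edit dirties: t2, t5, t9, t11, t13, t16, t17.
3 computations run: t2, t16, t17.
Unvisited dirty nodes (no longer demanded): t5, t9, t11, t13.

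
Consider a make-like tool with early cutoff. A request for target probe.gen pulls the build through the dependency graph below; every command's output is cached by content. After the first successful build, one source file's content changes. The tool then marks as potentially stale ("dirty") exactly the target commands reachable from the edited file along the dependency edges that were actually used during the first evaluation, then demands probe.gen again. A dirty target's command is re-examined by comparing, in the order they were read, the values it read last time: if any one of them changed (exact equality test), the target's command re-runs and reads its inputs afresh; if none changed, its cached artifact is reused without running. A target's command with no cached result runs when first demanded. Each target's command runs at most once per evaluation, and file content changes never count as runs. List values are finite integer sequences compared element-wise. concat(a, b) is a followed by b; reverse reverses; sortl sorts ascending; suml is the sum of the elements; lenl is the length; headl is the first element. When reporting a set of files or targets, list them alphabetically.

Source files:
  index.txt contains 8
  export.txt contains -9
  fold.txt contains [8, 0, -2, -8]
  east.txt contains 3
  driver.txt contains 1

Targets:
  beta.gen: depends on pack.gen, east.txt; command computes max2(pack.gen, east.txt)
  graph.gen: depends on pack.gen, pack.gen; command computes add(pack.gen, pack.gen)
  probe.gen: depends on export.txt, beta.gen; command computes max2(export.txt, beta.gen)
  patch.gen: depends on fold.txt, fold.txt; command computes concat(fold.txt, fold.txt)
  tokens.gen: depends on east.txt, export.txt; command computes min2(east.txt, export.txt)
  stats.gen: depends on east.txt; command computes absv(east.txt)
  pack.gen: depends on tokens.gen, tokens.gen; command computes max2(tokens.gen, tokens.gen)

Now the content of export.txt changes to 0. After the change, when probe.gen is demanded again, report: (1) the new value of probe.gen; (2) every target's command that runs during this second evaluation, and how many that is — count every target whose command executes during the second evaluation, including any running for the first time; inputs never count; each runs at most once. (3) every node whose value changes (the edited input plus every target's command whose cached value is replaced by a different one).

First demand of the output computes:
  tokens.gen = min2(3, -9) = -9
  pack.gen = max2(-9, -9) = -9
  beta.gen = max2(-9, 3) = 3
  probe.gen = max2(-9, 3) = 3

After the edit, cleaning proceeds:
  tokens.gen: a read changed (export.txt -9->0) — executes, giving 0.
  pack.gen: a read changed (tokens.gen -9->0; tokens.gen -9->0) — executes, giving 0.
  beta.gen: a read changed (pack.gen -9->0) — executes, giving 3 — identical to its old value.
  probe.gen: a read changed (export.txt -9->0) — executes, giving 3 — identical to its old value.

Demanding probe.gen again yields 3.
4 target commands run: beta.gen, pack.gen, probe.gen, tokens.gen.
The nodes whose values change: export.txt, pack.gen, tokens.gen.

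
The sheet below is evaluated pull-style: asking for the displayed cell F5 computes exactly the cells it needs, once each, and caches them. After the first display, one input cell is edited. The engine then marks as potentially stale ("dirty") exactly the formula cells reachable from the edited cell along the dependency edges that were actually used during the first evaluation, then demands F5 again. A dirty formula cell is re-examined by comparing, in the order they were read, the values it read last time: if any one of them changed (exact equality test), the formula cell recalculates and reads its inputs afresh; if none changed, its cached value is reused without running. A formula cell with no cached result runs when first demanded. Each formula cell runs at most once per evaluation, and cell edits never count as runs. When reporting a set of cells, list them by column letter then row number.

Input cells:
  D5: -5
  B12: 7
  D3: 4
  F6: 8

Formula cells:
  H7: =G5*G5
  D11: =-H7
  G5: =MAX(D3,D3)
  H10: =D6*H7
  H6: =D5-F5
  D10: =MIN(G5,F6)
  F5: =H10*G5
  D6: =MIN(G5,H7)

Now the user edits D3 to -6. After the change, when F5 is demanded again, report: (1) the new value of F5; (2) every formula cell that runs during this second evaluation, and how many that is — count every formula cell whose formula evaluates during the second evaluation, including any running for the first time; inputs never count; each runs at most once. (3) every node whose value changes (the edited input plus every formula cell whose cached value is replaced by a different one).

Demanding F5 again yields 1296.
5 formula cells run: D6, F5, G5, H7, H10.
The nodes whose values change: D3, D6, F5, G5, H7, H10.

First demand of the output computes:
  G5 = MAX(4, 4) = 4
  H7 = 4 * 4 = 16
  D6 = MIN(4, 16) = 4
  H10 = 4 * 16 = 64
  F5 = 64 * 4 = 256

After the edit, cleaning proceeds:
  G5: a read changed (D3 4->-6; D3 4->-6) — executes, giving -6.
  H7: a read changed (G5 4->-6; G5 4->-6) — executes, giving 36.
  D6: a read changed (G5 4->-6; H7 16->36) — executes, giving -6.
  H10: a read changed (D6 4->-6; H7 16->36) — executes, giving -216.
  F5: a read changed (H10 64->-216; G5 4->-6) — executes, giving 1296.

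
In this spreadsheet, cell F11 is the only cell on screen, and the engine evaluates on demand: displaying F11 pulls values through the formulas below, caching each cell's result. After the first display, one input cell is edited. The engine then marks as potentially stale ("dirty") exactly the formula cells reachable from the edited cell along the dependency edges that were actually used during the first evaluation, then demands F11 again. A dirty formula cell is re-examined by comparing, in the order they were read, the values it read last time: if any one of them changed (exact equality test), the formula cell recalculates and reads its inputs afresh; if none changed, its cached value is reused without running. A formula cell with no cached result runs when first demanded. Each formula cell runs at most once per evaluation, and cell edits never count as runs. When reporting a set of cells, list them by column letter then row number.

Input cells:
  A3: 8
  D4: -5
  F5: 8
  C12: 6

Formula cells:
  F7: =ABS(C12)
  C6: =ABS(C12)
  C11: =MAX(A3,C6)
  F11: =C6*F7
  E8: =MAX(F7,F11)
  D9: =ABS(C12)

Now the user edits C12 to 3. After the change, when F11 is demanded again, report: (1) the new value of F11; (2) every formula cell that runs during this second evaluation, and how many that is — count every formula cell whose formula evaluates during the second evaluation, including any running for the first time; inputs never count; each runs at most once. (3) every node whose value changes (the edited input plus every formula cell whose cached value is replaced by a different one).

F11 now evaluates to 9.
Run set: C6, F7, F11 (3 run).
Changed values: C6, C12, F7, F11.

Initial pass — values computed on the first demand:
  C6 = ABS(6) = 6
  F7 = ABS(6) = 6
  F11 = 6 * 6 = 36

Second demand — change propagation:
  C6: re-runs because C12 6->3; new result 3.
  F7: re-runs because C12 6->3; new result 3.
  F11: re-runs because C6 6->3; F7 6->3; new result 9.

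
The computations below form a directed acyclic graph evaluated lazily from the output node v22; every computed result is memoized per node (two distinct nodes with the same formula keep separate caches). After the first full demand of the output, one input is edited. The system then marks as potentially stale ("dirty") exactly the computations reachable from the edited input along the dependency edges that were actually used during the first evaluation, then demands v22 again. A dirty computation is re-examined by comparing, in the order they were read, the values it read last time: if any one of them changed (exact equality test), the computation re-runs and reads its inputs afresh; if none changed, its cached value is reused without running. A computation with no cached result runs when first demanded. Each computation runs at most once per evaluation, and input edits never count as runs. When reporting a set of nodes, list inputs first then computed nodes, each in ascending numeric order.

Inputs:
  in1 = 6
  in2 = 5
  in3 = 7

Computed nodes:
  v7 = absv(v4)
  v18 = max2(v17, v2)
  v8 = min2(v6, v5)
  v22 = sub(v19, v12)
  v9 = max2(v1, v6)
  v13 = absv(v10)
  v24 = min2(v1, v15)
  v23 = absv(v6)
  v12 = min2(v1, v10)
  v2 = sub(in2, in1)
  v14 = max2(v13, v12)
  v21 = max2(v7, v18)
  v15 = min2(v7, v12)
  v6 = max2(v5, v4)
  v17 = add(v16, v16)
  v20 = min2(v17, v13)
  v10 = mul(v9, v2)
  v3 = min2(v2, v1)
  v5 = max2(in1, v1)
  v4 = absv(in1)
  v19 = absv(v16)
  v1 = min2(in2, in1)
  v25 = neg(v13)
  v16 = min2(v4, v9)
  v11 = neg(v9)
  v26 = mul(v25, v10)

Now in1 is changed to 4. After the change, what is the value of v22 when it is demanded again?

Demanding v22 again yields 0.

First demand of the output computes:
  v1 = min2(5, 6) = 5
  v2 = sub(5, 6) = -1
  v4 = absv(6) = 6
  v5 = max2(6, 5) = 6
  v6 = max2(6, 6) = 6
  v9 = max2(5, 6) = 6
  v10 = mul(6, -1) = -6
  v12 = min2(5, -6) = -6
  v16 = min2(6, 6) = 6
  v19 = absv(6) = 6
  v22 = sub(6, -6) = 12

After the edit, cleaning proceeds:
  v1: a read changed (in1 6->4) — executes, giving 4.
  v2: a read changed (in1 6->4) — executes, giving 1.
  v4: a read changed (in1 6->4) — executes, giving 4.
  v5: a read changed (in1 6->4; v1 5->4) — executes, giving 4.
  v6: a read changed (v5 6->4; v4 6->4) — executes, giving 4.
  v9: a read changed (v1 5->4; v6 6->4) — executes, giving 4.
  v10: a read changed (v9 6->4; v2 -1->1) — executes, giving 4.
  v12: a read changed (v1 5->4; v10 -6->4) — executes, giving 4.
  v16: a read changed (v4 6->4; v9 6->4) — executes, giving 4.
  v19: a read changed (v16 6->4) — executes, giving 4.
  v22: a read changed (v19 6->4; v12 -6->4) — executes, giving 0.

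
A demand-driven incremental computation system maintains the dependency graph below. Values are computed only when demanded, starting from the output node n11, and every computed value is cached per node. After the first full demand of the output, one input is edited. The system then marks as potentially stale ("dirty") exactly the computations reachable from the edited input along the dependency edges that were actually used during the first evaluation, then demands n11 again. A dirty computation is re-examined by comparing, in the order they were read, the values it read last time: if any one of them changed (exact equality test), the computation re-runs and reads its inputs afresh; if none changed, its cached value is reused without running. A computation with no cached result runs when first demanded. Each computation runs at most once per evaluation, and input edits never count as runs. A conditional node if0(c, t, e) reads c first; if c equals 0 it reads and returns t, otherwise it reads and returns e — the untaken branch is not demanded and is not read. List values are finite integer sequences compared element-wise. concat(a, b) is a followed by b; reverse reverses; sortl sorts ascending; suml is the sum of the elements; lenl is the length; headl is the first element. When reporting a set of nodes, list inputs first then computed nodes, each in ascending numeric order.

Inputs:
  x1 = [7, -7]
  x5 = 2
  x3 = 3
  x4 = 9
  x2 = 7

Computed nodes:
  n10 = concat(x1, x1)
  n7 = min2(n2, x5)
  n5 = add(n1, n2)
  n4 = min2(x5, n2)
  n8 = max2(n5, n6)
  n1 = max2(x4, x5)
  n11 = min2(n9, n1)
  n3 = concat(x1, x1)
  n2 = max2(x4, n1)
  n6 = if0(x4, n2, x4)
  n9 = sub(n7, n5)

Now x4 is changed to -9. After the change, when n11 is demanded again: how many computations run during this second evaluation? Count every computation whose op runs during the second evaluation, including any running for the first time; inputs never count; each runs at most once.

Computations that run: n1, n2, n5, n7, n9, n11 — 6 in total.

First evaluation (everything demanded from the output):
  n1 = max2(9, 2) = 9
  n2 = max2(9, 9) = 9
  n5 = add(9, 9) = 18
  n7 = min2(9, 2) = 2
  n9 = sub(2, 18) = -16
  n11 = min2(-16, 9) = -16

Propagation after the edit:
  n1: runs — x4 9->-9; result 2.
  n2: runs — x4 9->-9; n1 9->2; result 2.
  n5: runs — n1 9->2; n2 9->2; result 4.
  n7: runs — n2 9->2; result 2 (same value as before).
  n9: runs — n5 18->4; result -2.
  n11: runs — n9 -16->-2; n1 9->2; result -2.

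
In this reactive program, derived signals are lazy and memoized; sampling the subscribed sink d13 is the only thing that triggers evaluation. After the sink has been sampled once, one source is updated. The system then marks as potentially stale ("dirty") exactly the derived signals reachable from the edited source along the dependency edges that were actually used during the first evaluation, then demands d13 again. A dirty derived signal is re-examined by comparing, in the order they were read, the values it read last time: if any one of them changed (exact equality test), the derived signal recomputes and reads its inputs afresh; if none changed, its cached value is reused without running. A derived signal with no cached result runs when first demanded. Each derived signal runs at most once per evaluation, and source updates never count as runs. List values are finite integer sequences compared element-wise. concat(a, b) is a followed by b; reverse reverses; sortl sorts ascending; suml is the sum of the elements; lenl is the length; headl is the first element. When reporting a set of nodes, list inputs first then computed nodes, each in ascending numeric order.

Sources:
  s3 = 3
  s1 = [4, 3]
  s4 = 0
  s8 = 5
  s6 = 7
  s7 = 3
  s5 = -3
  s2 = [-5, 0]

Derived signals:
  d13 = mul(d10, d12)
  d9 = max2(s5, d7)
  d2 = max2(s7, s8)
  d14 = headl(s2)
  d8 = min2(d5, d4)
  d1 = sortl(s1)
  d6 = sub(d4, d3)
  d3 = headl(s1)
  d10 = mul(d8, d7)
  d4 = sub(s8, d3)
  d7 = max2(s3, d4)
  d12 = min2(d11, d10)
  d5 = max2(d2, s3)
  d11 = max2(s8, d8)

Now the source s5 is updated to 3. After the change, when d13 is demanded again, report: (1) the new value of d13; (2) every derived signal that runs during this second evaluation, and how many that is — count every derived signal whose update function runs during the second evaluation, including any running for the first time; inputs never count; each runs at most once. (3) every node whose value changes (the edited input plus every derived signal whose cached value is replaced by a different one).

Demanding d13 again yields 9.
0 derived signals run: none.
The nodes whose values change: s5.
Note the shortcut — s5 feeds only undemanded nodes, so no recomputation happens.

First demand of the output computes:
  d2 = max2(3, 5) = 5
  d3 = headl([4, 3]) = 4
  d4 = sub(5, 4) = 1
  d5 = max2(5, 3) = 5
  d7 = max2(3, 1) = 3
  d8 = min2(5, 1) = 1
  d10 = mul(1, 3) = 3
  d11 = max2(5, 1) = 5
  d12 = min2(5, 3) = 3
  d13 = mul(3, 3) = 9

After the edit, cleaning proceeds:
  s5 only reaches undemanded nodes; the second demand re-runs nothing.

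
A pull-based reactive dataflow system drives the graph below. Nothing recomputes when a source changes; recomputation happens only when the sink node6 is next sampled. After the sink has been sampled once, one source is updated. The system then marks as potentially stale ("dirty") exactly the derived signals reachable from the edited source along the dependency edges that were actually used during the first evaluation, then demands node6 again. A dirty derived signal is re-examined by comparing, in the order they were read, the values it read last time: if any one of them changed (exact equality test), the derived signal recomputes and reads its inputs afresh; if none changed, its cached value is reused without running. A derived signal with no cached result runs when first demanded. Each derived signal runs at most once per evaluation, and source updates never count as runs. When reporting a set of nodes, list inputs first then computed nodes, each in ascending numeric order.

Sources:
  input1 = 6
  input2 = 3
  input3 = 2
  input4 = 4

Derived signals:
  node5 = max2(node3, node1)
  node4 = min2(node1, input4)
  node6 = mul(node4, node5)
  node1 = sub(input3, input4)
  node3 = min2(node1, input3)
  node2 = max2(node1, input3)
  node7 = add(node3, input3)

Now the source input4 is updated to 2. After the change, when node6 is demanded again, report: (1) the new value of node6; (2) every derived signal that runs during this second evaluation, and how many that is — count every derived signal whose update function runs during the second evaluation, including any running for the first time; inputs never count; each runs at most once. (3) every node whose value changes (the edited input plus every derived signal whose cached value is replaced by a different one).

New value of node6: 0.
Derived signals that run: node1, node3, node4, node5, node6 — 5 in total.
Values that change: input4, node1, node3, node4, node5, node6.

First evaluation (everything demanded from the output):
  node1 = sub(2, 4) = -2
  node3 = min2(-2, 2) = -2
  node4 = min2(-2, 4) = -2
  node5 = max2(-2, -2) = -2
  node6 = mul(-2, -2) = 4

Propagation after the edit:
  node1: runs — input4 4->2; result 0.
  node3: runs — node1 -2->0; result 0.
  node4: runs — node1 -2->0; input4 4->2; result 0.
  node5: runs — node3 -2->0; node1 -2->0; result 0.
  node6: runs — node4 -2->0; node5 -2->0; result 0.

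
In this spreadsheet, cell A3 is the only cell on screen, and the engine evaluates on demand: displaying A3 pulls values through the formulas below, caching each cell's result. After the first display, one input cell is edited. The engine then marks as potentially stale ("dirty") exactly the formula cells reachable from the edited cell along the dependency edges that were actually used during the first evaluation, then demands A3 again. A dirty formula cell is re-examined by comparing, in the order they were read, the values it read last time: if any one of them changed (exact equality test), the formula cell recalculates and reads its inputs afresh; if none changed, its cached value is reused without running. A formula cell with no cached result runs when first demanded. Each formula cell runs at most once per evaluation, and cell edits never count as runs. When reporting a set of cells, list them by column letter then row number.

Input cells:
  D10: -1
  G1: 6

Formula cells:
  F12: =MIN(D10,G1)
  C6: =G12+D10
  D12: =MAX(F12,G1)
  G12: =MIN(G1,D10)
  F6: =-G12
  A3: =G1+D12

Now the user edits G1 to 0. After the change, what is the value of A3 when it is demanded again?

A3 now evaluates to 0.

Initial pass — values computed on the first demand:
  F12 = MIN(-1, 6) = -1
  D12 = MAX(-1, 6) = 6
  A3 = 6 + 6 = 12

Second demand — change propagation:
  F12: re-runs because G1 6->0; new result -1 (unchanged).
  D12: re-runs because G1 6->0; new result 0.
  A3: re-runs because G1 6->0; D12 6->0; new result 0.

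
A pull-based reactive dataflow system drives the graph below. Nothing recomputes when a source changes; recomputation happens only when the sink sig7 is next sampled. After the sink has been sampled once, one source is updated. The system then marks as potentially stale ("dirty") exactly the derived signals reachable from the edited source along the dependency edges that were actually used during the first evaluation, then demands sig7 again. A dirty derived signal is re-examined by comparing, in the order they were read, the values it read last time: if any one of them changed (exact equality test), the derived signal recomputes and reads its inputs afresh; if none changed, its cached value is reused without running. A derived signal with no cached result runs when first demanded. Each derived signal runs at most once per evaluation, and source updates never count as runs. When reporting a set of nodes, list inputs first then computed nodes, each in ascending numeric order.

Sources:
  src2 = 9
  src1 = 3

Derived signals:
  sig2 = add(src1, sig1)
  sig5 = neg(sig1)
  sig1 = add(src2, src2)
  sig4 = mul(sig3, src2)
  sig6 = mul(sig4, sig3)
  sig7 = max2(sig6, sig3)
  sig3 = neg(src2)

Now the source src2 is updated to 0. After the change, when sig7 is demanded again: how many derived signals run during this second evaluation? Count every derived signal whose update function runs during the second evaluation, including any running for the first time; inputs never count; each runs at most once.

Derived signals that run: sig3, sig4, sig6, sig7 — 4 in total.

First evaluation (everything demanded from the output):
  sig3 = neg(9) = -9
  sig4 = mul(-9, 9) = -81
  sig6 = mul(-81, -9) = 729
  sig7 = max2(729, -9) = 729

Propagation after the edit:
  sig3: runs — src2 9->0; result 0.
  sig4: runs — sig3 -9->0; src2 9->0; result 0.
  sig6: runs — sig4 -81->0; sig3 -9->0; result 0.
  sig7: runs — sig6 729->0; sig3 -9->0; result 0.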